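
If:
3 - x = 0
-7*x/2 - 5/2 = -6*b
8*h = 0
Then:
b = 13/6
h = 0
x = 3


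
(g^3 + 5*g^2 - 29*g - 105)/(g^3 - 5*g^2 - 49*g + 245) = (g + 3)/(g - 7)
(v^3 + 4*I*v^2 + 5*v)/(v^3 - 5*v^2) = (v^2 + 4*I*v + 5)/(v*(v - 5))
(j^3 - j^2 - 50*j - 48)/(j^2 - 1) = (j^2 - 2*j - 48)/(j - 1)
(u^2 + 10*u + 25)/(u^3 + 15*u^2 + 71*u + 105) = (u + 5)/(u^2 + 10*u + 21)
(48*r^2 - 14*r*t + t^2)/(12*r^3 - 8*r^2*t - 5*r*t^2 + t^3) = (8*r - t)/(2*r^2 - r*t - t^2)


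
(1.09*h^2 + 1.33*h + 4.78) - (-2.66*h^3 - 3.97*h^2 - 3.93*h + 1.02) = 2.66*h^3 + 5.06*h^2 + 5.26*h + 3.76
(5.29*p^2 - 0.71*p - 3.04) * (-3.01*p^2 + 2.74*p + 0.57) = -15.9229*p^4 + 16.6317*p^3 + 10.2203*p^2 - 8.7343*p - 1.7328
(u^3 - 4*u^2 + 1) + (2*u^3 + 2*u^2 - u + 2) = 3*u^3 - 2*u^2 - u + 3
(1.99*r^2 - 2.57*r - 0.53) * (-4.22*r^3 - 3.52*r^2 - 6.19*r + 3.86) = -8.3978*r^5 + 3.8406*r^4 - 1.0351*r^3 + 25.4553*r^2 - 6.6395*r - 2.0458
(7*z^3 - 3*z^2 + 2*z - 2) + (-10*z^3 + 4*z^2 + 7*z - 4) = -3*z^3 + z^2 + 9*z - 6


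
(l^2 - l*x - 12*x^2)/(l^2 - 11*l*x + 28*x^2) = (-l - 3*x)/(-l + 7*x)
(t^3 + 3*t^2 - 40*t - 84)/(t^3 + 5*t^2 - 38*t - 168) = (t + 2)/(t + 4)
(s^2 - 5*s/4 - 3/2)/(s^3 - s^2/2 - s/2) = (-4*s^2 + 5*s + 6)/(2*s*(-2*s^2 + s + 1))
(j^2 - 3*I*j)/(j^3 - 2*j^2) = (j - 3*I)/(j*(j - 2))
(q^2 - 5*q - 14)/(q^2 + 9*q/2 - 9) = 2*(q^2 - 5*q - 14)/(2*q^2 + 9*q - 18)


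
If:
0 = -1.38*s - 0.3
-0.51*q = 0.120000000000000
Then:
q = -0.24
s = -0.22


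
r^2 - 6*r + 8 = (r - 4)*(r - 2)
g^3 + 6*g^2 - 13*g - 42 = (g - 3)*(g + 2)*(g + 7)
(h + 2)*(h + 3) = h^2 + 5*h + 6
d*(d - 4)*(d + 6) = d^3 + 2*d^2 - 24*d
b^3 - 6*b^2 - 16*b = b*(b - 8)*(b + 2)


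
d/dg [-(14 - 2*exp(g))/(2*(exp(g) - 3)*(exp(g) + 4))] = (-exp(2*g) + 14*exp(g) - 5)*exp(g)/(exp(4*g) + 2*exp(3*g) - 23*exp(2*g) - 24*exp(g) + 144)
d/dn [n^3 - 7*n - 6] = 3*n^2 - 7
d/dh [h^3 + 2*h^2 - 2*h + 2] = 3*h^2 + 4*h - 2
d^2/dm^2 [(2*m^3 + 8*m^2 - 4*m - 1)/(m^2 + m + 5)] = 2*(-20*m^3 - 93*m^2 + 207*m + 224)/(m^6 + 3*m^5 + 18*m^4 + 31*m^3 + 90*m^2 + 75*m + 125)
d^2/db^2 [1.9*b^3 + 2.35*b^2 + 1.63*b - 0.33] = 11.4*b + 4.7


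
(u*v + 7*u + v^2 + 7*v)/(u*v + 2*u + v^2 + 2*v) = (v + 7)/(v + 2)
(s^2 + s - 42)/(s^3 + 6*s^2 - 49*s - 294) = (s - 6)/(s^2 - s - 42)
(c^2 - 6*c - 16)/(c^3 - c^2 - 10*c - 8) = (c - 8)/(c^2 - 3*c - 4)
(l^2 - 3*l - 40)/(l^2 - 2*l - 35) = (l - 8)/(l - 7)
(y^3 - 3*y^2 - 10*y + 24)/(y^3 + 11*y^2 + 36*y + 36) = (y^2 - 6*y + 8)/(y^2 + 8*y + 12)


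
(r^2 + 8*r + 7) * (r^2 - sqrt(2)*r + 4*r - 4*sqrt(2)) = r^4 - sqrt(2)*r^3 + 12*r^3 - 12*sqrt(2)*r^2 + 39*r^2 - 39*sqrt(2)*r + 28*r - 28*sqrt(2)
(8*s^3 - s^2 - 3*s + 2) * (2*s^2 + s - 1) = 16*s^5 + 6*s^4 - 15*s^3 + 2*s^2 + 5*s - 2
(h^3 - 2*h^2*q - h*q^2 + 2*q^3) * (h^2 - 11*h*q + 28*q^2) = h^5 - 13*h^4*q + 49*h^3*q^2 - 43*h^2*q^3 - 50*h*q^4 + 56*q^5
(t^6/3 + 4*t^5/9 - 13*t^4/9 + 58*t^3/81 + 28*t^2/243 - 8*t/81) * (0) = 0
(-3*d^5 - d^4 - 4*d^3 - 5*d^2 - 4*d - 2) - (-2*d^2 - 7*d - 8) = -3*d^5 - d^4 - 4*d^3 - 3*d^2 + 3*d + 6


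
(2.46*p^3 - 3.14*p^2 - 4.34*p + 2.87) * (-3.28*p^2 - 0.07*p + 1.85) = -8.0688*p^5 + 10.127*p^4 + 19.006*p^3 - 14.9188*p^2 - 8.2299*p + 5.3095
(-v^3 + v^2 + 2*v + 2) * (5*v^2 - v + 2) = -5*v^5 + 6*v^4 + 7*v^3 + 10*v^2 + 2*v + 4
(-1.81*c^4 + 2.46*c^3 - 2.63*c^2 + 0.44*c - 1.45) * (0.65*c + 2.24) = -1.1765*c^5 - 2.4554*c^4 + 3.8009*c^3 - 5.6052*c^2 + 0.0431000000000001*c - 3.248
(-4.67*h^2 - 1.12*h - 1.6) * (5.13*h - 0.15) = -23.9571*h^3 - 5.0451*h^2 - 8.04*h + 0.24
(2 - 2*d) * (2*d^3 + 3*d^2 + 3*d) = -4*d^4 - 2*d^3 + 6*d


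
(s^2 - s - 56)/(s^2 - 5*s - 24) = (s + 7)/(s + 3)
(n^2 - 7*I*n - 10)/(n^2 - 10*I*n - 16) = (n - 5*I)/(n - 8*I)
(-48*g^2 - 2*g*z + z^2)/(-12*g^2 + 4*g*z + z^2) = (-8*g + z)/(-2*g + z)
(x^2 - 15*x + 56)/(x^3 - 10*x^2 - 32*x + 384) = (x - 7)/(x^2 - 2*x - 48)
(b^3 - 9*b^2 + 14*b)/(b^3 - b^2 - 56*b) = (-b^2 + 9*b - 14)/(-b^2 + b + 56)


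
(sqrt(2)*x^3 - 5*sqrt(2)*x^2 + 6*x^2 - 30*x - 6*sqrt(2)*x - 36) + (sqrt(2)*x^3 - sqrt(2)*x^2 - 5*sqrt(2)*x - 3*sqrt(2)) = 2*sqrt(2)*x^3 - 6*sqrt(2)*x^2 + 6*x^2 - 30*x - 11*sqrt(2)*x - 36 - 3*sqrt(2)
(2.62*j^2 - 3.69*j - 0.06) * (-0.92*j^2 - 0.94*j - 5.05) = -2.4104*j^4 + 0.932*j^3 - 9.7072*j^2 + 18.6909*j + 0.303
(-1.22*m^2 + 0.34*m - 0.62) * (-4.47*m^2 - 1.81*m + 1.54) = 5.4534*m^4 + 0.6884*m^3 + 0.2772*m^2 + 1.6458*m - 0.9548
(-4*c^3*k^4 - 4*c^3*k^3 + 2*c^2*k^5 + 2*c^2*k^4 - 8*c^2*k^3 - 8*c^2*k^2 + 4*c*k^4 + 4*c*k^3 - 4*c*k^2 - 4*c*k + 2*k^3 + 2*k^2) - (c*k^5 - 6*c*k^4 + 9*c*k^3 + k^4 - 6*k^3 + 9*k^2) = -4*c^3*k^4 - 4*c^3*k^3 + 2*c^2*k^5 + 2*c^2*k^4 - 8*c^2*k^3 - 8*c^2*k^2 - c*k^5 + 10*c*k^4 - 5*c*k^3 - 4*c*k^2 - 4*c*k - k^4 + 8*k^3 - 7*k^2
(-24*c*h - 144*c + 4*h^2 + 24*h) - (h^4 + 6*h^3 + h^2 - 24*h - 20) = -24*c*h - 144*c - h^4 - 6*h^3 + 3*h^2 + 48*h + 20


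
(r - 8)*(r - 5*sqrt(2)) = r^2 - 8*r - 5*sqrt(2)*r + 40*sqrt(2)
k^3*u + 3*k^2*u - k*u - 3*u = (k - 1)*(k + 3)*(k*u + u)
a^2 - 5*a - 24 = (a - 8)*(a + 3)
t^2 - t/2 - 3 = (t - 2)*(t + 3/2)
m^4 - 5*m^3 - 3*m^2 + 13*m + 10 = (m - 5)*(m - 2)*(m + 1)^2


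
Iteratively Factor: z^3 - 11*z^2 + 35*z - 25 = (z - 5)*(z^2 - 6*z + 5) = (z - 5)*(z - 1)*(z - 5)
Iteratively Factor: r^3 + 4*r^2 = (r + 4)*(r^2) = r*(r + 4)*(r)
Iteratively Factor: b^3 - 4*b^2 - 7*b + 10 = (b + 2)*(b^2 - 6*b + 5) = (b - 5)*(b + 2)*(b - 1)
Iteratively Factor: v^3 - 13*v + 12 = (v - 3)*(v^2 + 3*v - 4) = (v - 3)*(v - 1)*(v + 4)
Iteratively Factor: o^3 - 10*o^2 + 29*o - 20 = (o - 5)*(o^2 - 5*o + 4) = (o - 5)*(o - 4)*(o - 1)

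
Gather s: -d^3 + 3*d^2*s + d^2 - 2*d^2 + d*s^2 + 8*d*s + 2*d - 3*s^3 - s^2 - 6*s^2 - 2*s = -d^3 - d^2 + 2*d - 3*s^3 + s^2*(d - 7) + s*(3*d^2 + 8*d - 2)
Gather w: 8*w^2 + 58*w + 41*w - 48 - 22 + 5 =8*w^2 + 99*w - 65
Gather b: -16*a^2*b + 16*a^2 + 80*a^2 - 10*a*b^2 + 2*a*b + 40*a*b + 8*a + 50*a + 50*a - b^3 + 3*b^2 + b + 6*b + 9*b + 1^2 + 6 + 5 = 96*a^2 + 108*a - b^3 + b^2*(3 - 10*a) + b*(-16*a^2 + 42*a + 16) + 12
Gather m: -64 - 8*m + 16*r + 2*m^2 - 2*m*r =2*m^2 + m*(-2*r - 8) + 16*r - 64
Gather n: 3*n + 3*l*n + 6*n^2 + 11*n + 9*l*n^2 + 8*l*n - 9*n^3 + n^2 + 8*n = -9*n^3 + n^2*(9*l + 7) + n*(11*l + 22)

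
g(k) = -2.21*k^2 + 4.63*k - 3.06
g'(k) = 4.63 - 4.42*k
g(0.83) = -0.74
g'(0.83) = 0.96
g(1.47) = -1.03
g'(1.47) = -1.87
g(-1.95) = -20.49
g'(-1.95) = 13.25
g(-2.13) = -22.95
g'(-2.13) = 14.04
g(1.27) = -0.74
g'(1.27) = -0.98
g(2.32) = -4.21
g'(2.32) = -5.62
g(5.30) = -40.60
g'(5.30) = -18.80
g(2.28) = -3.99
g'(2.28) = -5.45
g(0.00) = -3.06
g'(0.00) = 4.63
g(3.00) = -9.06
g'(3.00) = -8.63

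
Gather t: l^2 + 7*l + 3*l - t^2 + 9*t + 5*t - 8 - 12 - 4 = l^2 + 10*l - t^2 + 14*t - 24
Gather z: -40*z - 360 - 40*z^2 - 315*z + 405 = -40*z^2 - 355*z + 45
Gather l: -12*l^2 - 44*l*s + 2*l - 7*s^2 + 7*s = -12*l^2 + l*(2 - 44*s) - 7*s^2 + 7*s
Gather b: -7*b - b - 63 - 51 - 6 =-8*b - 120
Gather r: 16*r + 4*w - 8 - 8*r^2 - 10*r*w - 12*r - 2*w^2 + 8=-8*r^2 + r*(4 - 10*w) - 2*w^2 + 4*w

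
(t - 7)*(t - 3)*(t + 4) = t^3 - 6*t^2 - 19*t + 84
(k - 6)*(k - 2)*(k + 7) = k^3 - k^2 - 44*k + 84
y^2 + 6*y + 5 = (y + 1)*(y + 5)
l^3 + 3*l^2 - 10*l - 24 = (l - 3)*(l + 2)*(l + 4)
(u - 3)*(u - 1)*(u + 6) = u^3 + 2*u^2 - 21*u + 18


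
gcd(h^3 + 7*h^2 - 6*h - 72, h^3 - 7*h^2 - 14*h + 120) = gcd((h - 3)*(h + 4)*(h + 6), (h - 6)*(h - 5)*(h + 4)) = h + 4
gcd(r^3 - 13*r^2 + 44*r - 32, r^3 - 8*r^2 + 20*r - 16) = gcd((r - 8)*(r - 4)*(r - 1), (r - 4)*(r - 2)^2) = r - 4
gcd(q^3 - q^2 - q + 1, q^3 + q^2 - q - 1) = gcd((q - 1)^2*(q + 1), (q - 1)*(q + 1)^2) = q^2 - 1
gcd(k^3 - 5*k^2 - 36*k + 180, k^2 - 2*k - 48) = k + 6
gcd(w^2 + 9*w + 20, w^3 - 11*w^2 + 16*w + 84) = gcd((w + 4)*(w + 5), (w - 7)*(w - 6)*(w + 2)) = 1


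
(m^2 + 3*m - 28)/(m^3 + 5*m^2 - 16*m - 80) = (m + 7)/(m^2 + 9*m + 20)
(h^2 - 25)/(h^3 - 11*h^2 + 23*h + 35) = (h + 5)/(h^2 - 6*h - 7)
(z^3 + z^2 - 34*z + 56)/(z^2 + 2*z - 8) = (z^2 + 3*z - 28)/(z + 4)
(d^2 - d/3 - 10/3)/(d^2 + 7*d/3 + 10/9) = 3*(d - 2)/(3*d + 2)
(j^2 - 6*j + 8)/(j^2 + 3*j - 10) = (j - 4)/(j + 5)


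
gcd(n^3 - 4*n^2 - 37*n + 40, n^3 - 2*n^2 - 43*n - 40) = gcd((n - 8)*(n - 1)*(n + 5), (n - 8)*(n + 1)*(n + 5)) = n^2 - 3*n - 40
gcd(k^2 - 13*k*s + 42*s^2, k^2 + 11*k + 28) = 1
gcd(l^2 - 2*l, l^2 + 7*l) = l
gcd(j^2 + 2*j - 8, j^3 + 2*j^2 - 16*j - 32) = j + 4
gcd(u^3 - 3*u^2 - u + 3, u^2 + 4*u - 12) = 1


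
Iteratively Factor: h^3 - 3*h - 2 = (h + 1)*(h^2 - h - 2) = (h - 2)*(h + 1)*(h + 1)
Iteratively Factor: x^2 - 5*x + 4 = (x - 4)*(x - 1)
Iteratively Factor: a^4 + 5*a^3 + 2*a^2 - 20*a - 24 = (a + 3)*(a^3 + 2*a^2 - 4*a - 8) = (a - 2)*(a + 3)*(a^2 + 4*a + 4) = (a - 2)*(a + 2)*(a + 3)*(a + 2)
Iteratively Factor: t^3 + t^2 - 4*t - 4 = (t + 2)*(t^2 - t - 2) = (t + 1)*(t + 2)*(t - 2)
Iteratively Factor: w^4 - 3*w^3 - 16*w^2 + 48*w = (w)*(w^3 - 3*w^2 - 16*w + 48) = w*(w - 4)*(w^2 + w - 12) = w*(w - 4)*(w - 3)*(w + 4)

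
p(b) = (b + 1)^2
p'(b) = 2*b + 2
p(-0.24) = 0.58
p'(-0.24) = 1.52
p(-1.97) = 0.94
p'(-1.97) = -1.94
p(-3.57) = 6.60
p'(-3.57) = -5.14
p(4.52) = 30.47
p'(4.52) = 11.04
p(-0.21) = 0.62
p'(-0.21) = 1.58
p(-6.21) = 27.14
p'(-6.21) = -10.42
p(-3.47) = 6.10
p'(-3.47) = -4.94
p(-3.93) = 8.58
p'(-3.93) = -5.86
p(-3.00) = 4.00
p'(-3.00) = -4.00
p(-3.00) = 4.00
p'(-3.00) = -4.00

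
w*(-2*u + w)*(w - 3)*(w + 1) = -2*u*w^3 + 4*u*w^2 + 6*u*w + w^4 - 2*w^3 - 3*w^2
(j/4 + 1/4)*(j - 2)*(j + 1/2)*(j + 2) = j^4/4 + 3*j^3/8 - 7*j^2/8 - 3*j/2 - 1/2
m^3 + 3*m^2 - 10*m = m*(m - 2)*(m + 5)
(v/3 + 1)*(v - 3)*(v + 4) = v^3/3 + 4*v^2/3 - 3*v - 12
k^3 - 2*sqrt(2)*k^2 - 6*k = k*(k - 3*sqrt(2))*(k + sqrt(2))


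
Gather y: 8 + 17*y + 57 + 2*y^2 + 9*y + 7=2*y^2 + 26*y + 72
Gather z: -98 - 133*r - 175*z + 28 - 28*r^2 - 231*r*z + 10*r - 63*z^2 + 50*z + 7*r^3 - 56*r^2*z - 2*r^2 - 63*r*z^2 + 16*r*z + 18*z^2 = 7*r^3 - 30*r^2 - 123*r + z^2*(-63*r - 45) + z*(-56*r^2 - 215*r - 125) - 70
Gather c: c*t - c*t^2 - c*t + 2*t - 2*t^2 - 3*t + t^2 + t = -c*t^2 - t^2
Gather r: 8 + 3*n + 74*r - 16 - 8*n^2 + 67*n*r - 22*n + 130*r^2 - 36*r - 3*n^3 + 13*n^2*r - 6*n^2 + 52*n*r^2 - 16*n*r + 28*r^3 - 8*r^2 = -3*n^3 - 14*n^2 - 19*n + 28*r^3 + r^2*(52*n + 122) + r*(13*n^2 + 51*n + 38) - 8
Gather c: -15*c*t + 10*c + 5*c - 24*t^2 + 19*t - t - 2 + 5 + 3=c*(15 - 15*t) - 24*t^2 + 18*t + 6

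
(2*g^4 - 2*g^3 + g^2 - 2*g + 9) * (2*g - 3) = 4*g^5 - 10*g^4 + 8*g^3 - 7*g^2 + 24*g - 27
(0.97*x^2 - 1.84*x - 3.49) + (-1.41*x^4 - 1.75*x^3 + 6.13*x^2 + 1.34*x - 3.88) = -1.41*x^4 - 1.75*x^3 + 7.1*x^2 - 0.5*x - 7.37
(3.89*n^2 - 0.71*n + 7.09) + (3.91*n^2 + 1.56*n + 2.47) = 7.8*n^2 + 0.85*n + 9.56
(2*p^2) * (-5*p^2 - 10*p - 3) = -10*p^4 - 20*p^3 - 6*p^2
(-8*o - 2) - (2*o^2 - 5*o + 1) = -2*o^2 - 3*o - 3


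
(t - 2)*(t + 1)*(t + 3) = t^3 + 2*t^2 - 5*t - 6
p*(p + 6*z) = p^2 + 6*p*z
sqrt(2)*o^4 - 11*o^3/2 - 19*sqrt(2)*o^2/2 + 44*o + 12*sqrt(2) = (o - 3*sqrt(2))*(o - 2*sqrt(2))*(o + 2*sqrt(2))*(sqrt(2)*o + 1/2)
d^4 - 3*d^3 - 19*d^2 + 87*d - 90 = (d - 3)^2*(d - 2)*(d + 5)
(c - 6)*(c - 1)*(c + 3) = c^3 - 4*c^2 - 15*c + 18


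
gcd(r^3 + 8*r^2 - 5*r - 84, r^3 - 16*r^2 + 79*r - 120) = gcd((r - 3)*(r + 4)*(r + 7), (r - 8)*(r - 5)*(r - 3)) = r - 3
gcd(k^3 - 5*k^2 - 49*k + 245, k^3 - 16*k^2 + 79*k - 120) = k - 5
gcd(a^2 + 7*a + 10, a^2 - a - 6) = a + 2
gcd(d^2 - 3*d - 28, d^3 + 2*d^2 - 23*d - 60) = d + 4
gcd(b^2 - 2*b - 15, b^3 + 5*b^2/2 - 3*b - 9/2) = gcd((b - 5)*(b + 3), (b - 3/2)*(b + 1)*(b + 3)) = b + 3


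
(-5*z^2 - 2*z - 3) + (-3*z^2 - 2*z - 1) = -8*z^2 - 4*z - 4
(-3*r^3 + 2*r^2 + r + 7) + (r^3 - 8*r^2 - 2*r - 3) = -2*r^3 - 6*r^2 - r + 4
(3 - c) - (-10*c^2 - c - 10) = 10*c^2 + 13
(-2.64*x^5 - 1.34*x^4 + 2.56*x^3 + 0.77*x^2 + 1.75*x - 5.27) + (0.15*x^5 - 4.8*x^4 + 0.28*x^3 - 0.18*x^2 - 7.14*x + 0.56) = -2.49*x^5 - 6.14*x^4 + 2.84*x^3 + 0.59*x^2 - 5.39*x - 4.71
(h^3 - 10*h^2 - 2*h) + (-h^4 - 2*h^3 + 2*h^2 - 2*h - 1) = -h^4 - h^3 - 8*h^2 - 4*h - 1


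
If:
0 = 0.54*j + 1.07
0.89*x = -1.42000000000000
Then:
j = -1.98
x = -1.60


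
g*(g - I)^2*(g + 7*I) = g^4 + 5*I*g^3 + 13*g^2 - 7*I*g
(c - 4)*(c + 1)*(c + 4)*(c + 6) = c^4 + 7*c^3 - 10*c^2 - 112*c - 96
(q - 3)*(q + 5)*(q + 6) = q^3 + 8*q^2 - 3*q - 90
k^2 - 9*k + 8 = (k - 8)*(k - 1)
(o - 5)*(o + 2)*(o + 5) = o^3 + 2*o^2 - 25*o - 50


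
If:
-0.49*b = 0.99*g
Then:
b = -2.02040816326531*g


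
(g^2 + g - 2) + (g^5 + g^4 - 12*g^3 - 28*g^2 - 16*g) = g^5 + g^4 - 12*g^3 - 27*g^2 - 15*g - 2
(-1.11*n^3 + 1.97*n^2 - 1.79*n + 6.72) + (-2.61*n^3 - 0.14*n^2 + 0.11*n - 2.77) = -3.72*n^3 + 1.83*n^2 - 1.68*n + 3.95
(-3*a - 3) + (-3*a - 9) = -6*a - 12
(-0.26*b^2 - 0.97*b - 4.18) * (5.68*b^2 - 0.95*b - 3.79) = -1.4768*b^4 - 5.2626*b^3 - 21.8355*b^2 + 7.6473*b + 15.8422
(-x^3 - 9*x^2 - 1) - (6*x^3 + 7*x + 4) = -7*x^3 - 9*x^2 - 7*x - 5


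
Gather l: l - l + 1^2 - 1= 0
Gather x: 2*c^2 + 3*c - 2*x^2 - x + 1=2*c^2 + 3*c - 2*x^2 - x + 1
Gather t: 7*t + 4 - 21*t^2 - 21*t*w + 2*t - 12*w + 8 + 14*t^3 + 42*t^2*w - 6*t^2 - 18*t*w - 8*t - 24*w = 14*t^3 + t^2*(42*w - 27) + t*(1 - 39*w) - 36*w + 12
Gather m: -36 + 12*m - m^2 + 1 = -m^2 + 12*m - 35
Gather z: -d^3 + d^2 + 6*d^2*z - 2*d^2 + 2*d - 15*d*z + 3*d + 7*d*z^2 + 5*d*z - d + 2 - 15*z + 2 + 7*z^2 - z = -d^3 - d^2 + 4*d + z^2*(7*d + 7) + z*(6*d^2 - 10*d - 16) + 4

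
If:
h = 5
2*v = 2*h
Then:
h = 5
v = 5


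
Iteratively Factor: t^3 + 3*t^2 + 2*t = (t + 2)*(t^2 + t) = t*(t + 2)*(t + 1)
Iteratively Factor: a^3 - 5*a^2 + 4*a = (a - 4)*(a^2 - a) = (a - 4)*(a - 1)*(a)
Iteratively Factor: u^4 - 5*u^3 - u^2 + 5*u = (u + 1)*(u^3 - 6*u^2 + 5*u) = (u - 1)*(u + 1)*(u^2 - 5*u) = (u - 5)*(u - 1)*(u + 1)*(u)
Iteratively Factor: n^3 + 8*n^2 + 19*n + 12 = (n + 4)*(n^2 + 4*n + 3) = (n + 1)*(n + 4)*(n + 3)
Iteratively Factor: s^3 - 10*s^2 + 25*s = (s - 5)*(s^2 - 5*s) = (s - 5)^2*(s)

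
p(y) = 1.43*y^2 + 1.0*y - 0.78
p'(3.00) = 9.58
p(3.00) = 15.09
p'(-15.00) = -41.90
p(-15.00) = 305.97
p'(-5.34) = -14.27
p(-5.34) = 34.66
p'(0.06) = 1.17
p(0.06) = -0.71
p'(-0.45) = -0.29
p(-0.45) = -0.94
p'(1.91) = 6.46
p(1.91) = 6.35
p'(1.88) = 6.38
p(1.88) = 6.15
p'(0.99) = 3.83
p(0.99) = 1.61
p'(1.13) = 4.23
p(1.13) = 2.18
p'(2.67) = 8.64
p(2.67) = 12.08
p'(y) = 2.86*y + 1.0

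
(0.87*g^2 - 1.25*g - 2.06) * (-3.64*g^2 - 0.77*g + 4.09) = -3.1668*g^4 + 3.8801*g^3 + 12.0192*g^2 - 3.5263*g - 8.4254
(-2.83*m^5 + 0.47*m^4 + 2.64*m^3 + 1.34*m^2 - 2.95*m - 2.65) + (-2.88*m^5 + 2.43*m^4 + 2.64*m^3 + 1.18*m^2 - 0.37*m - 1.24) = -5.71*m^5 + 2.9*m^4 + 5.28*m^3 + 2.52*m^2 - 3.32*m - 3.89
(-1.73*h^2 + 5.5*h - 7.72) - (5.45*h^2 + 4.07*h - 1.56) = -7.18*h^2 + 1.43*h - 6.16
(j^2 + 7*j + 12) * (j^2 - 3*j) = j^4 + 4*j^3 - 9*j^2 - 36*j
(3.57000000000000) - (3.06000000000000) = 0.510000000000000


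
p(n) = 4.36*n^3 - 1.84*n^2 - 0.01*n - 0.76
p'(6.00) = 448.79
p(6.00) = 874.70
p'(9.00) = 1026.35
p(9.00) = 3028.55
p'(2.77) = 90.16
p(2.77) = 77.76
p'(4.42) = 239.26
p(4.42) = 339.74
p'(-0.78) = 10.82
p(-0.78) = -3.94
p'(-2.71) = 106.02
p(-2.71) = -101.02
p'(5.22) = 337.19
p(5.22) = 569.20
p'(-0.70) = 8.98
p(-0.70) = -3.15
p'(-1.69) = 43.57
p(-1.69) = -27.04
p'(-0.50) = 5.10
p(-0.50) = -1.76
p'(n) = 13.08*n^2 - 3.68*n - 0.01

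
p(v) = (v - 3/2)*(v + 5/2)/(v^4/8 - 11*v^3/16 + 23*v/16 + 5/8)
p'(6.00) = -2.03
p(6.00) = 1.68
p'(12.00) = -0.03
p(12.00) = 0.11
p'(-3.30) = -0.04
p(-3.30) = 0.11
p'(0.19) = 7.58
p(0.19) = -3.94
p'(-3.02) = -0.09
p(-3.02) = 0.09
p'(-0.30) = 109.64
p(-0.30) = -18.56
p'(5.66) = -4.76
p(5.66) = 2.74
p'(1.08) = 1.90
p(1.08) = -1.01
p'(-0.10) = 25.08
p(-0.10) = -7.97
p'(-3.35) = -0.03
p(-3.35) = 0.11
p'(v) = (v - 3/2)*(v + 5/2)*(-v^3/2 + 33*v^2/16 - 23/16)/(v^4/8 - 11*v^3/16 + 23*v/16 + 5/8)^2 + (v - 3/2)/(v^4/8 - 11*v^3/16 + 23*v/16 + 5/8) + (v + 5/2)/(v^4/8 - 11*v^3/16 + 23*v/16 + 5/8)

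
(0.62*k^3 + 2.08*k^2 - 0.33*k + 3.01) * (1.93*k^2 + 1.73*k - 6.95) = 1.1966*k^5 + 5.087*k^4 - 1.3475*k^3 - 9.2176*k^2 + 7.5008*k - 20.9195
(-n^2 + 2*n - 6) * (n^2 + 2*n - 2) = -n^4 - 16*n + 12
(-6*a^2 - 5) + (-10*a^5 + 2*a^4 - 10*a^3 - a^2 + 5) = -10*a^5 + 2*a^4 - 10*a^3 - 7*a^2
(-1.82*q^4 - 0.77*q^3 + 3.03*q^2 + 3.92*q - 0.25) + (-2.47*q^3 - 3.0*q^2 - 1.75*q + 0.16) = -1.82*q^4 - 3.24*q^3 + 0.0299999999999998*q^2 + 2.17*q - 0.09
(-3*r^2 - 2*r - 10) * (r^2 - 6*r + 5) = -3*r^4 + 16*r^3 - 13*r^2 + 50*r - 50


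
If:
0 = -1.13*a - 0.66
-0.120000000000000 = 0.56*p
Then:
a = -0.58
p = -0.21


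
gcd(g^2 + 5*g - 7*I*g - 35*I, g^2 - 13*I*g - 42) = g - 7*I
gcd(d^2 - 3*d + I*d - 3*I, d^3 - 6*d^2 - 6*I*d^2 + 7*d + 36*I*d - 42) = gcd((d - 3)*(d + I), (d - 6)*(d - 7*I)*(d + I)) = d + I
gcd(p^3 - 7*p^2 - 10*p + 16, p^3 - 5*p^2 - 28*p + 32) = p^2 - 9*p + 8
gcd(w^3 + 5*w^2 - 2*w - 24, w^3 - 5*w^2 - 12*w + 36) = w^2 + w - 6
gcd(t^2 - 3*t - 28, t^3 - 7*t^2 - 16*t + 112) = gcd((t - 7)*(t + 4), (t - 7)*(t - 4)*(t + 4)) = t^2 - 3*t - 28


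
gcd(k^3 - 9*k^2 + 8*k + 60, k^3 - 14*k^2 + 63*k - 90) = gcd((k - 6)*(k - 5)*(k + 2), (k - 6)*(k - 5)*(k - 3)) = k^2 - 11*k + 30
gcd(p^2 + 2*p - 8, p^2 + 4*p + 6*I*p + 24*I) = p + 4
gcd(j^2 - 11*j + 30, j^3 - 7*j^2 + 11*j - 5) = j - 5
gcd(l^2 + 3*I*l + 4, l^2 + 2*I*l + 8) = l + 4*I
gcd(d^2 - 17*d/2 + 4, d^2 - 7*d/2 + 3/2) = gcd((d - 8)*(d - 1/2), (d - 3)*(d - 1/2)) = d - 1/2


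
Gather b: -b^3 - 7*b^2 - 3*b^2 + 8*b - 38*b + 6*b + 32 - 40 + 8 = -b^3 - 10*b^2 - 24*b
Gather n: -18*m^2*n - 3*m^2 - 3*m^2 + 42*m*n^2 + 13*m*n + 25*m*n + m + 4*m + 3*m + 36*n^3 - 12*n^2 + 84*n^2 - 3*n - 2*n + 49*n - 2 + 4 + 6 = -6*m^2 + 8*m + 36*n^3 + n^2*(42*m + 72) + n*(-18*m^2 + 38*m + 44) + 8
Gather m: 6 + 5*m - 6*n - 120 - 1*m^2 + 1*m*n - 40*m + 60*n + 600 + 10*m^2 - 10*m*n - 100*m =9*m^2 + m*(-9*n - 135) + 54*n + 486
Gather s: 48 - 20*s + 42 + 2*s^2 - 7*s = 2*s^2 - 27*s + 90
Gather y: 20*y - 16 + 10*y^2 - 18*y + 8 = 10*y^2 + 2*y - 8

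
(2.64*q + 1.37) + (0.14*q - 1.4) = 2.78*q - 0.0299999999999998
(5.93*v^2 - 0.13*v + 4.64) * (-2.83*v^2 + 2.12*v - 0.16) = -16.7819*v^4 + 12.9395*v^3 - 14.3556*v^2 + 9.8576*v - 0.7424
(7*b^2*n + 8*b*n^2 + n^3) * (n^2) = 7*b^2*n^3 + 8*b*n^4 + n^5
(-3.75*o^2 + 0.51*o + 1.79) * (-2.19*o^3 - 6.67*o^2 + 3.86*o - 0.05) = 8.2125*o^5 + 23.8956*o^4 - 21.7968*o^3 - 9.7832*o^2 + 6.8839*o - 0.0895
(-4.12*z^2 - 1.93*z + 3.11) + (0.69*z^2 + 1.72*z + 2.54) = -3.43*z^2 - 0.21*z + 5.65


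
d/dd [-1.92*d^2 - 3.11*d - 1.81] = -3.84*d - 3.11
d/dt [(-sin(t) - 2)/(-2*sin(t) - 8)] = cos(t)/(sin(t) + 4)^2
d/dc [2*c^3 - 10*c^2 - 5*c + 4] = 6*c^2 - 20*c - 5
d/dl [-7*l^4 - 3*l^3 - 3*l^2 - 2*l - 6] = -28*l^3 - 9*l^2 - 6*l - 2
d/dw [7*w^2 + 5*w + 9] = 14*w + 5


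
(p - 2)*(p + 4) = p^2 + 2*p - 8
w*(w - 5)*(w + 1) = w^3 - 4*w^2 - 5*w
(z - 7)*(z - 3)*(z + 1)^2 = z^4 - 8*z^3 + 2*z^2 + 32*z + 21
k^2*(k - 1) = k^3 - k^2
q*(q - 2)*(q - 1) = q^3 - 3*q^2 + 2*q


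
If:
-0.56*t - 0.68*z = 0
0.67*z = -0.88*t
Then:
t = 0.00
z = 0.00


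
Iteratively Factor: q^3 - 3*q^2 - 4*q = (q)*(q^2 - 3*q - 4) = q*(q - 4)*(q + 1)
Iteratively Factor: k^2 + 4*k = (k + 4)*(k)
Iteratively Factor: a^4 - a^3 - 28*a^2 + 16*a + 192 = (a - 4)*(a^3 + 3*a^2 - 16*a - 48) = (a - 4)*(a + 3)*(a^2 - 16) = (a - 4)*(a + 3)*(a + 4)*(a - 4)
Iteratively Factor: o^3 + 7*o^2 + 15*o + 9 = (o + 1)*(o^2 + 6*o + 9) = (o + 1)*(o + 3)*(o + 3)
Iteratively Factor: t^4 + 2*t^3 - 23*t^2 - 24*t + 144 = (t + 4)*(t^3 - 2*t^2 - 15*t + 36) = (t - 3)*(t + 4)*(t^2 + t - 12) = (t - 3)*(t + 4)^2*(t - 3)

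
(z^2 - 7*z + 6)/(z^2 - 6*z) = (z - 1)/z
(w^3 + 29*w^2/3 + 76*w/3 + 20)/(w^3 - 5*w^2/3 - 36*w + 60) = (3*w^2 + 11*w + 10)/(3*w^2 - 23*w + 30)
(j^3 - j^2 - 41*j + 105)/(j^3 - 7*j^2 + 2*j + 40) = (j^2 + 4*j - 21)/(j^2 - 2*j - 8)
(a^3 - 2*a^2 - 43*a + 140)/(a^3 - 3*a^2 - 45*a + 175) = (a - 4)/(a - 5)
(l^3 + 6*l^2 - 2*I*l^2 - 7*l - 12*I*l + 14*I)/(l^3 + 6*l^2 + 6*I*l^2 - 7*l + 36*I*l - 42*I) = (l - 2*I)/(l + 6*I)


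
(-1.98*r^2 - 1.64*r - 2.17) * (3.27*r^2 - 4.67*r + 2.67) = -6.4746*r^4 + 3.8838*r^3 - 4.7237*r^2 + 5.7551*r - 5.7939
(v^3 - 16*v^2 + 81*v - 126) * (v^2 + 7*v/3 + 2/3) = v^5 - 41*v^4/3 + 133*v^3/3 + 157*v^2/3 - 240*v - 84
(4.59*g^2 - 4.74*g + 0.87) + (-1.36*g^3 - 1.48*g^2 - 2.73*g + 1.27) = -1.36*g^3 + 3.11*g^2 - 7.47*g + 2.14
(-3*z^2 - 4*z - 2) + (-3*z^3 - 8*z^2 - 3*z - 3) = -3*z^3 - 11*z^2 - 7*z - 5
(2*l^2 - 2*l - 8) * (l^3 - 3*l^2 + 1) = 2*l^5 - 8*l^4 - 2*l^3 + 26*l^2 - 2*l - 8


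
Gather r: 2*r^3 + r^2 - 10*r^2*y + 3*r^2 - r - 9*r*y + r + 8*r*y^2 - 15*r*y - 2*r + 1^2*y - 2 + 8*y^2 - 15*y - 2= 2*r^3 + r^2*(4 - 10*y) + r*(8*y^2 - 24*y - 2) + 8*y^2 - 14*y - 4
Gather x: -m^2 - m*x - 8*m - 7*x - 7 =-m^2 - 8*m + x*(-m - 7) - 7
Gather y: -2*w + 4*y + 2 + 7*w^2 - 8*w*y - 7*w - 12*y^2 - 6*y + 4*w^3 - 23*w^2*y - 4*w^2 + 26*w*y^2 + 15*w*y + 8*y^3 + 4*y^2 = 4*w^3 + 3*w^2 - 9*w + 8*y^3 + y^2*(26*w - 8) + y*(-23*w^2 + 7*w - 2) + 2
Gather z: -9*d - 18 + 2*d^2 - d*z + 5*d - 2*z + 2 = 2*d^2 - 4*d + z*(-d - 2) - 16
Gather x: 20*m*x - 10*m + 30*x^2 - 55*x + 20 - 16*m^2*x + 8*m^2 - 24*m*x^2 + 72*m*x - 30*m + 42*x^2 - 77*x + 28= 8*m^2 - 40*m + x^2*(72 - 24*m) + x*(-16*m^2 + 92*m - 132) + 48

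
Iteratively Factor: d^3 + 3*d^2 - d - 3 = (d + 1)*(d^2 + 2*d - 3) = (d - 1)*(d + 1)*(d + 3)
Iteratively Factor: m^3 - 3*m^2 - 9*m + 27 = (m + 3)*(m^2 - 6*m + 9) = (m - 3)*(m + 3)*(m - 3)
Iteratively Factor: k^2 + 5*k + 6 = (k + 3)*(k + 2)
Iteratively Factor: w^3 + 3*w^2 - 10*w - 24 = (w + 4)*(w^2 - w - 6) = (w + 2)*(w + 4)*(w - 3)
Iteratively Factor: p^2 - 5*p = (p)*(p - 5)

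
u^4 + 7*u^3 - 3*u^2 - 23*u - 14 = (u - 2)*(u + 1)^2*(u + 7)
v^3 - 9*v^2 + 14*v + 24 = (v - 6)*(v - 4)*(v + 1)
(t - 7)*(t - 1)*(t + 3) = t^3 - 5*t^2 - 17*t + 21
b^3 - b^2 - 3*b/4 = b*(b - 3/2)*(b + 1/2)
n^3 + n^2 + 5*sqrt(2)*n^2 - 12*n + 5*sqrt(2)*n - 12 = (n + 1)*(n - sqrt(2))*(n + 6*sqrt(2))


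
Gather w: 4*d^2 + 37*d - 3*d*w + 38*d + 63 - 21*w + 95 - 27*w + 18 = 4*d^2 + 75*d + w*(-3*d - 48) + 176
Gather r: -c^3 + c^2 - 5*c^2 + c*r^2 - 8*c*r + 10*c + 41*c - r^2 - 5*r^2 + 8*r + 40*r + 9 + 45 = -c^3 - 4*c^2 + 51*c + r^2*(c - 6) + r*(48 - 8*c) + 54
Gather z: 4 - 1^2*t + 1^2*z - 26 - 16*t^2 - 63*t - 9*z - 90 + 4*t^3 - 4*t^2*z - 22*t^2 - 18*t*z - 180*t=4*t^3 - 38*t^2 - 244*t + z*(-4*t^2 - 18*t - 8) - 112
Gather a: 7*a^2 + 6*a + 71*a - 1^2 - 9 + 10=7*a^2 + 77*a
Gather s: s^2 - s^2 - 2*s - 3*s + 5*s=0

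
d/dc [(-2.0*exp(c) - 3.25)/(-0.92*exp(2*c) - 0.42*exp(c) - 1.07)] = (-1.84*exp(2*c) - 5.98*exp(c) + 0.775)*exp(c)/(0.8464*exp(4*c) + 0.7728*exp(3*c) + 2.1452*exp(2*c) + 0.8988*exp(c) + 1.1449)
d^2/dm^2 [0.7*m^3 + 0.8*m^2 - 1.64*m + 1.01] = 4.2*m + 1.6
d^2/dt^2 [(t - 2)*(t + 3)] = 2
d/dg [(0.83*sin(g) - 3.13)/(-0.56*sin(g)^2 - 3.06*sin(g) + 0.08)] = (0.4648*sin(g)^2 - 3.5056*sin(g) - 9.5114)*cos(g)/(0.3136*sin(g)^4 + 3.4272*sin(g)^3 + 9.274*sin(g)^2 - 0.4896*sin(g) + 0.0064)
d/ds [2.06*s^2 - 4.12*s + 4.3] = 4.12*s - 4.12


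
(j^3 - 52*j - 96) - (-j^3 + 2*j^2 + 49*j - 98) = 2*j^3 - 2*j^2 - 101*j + 2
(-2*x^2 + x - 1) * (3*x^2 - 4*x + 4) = -6*x^4 + 11*x^3 - 15*x^2 + 8*x - 4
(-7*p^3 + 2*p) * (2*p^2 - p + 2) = -14*p^5 + 7*p^4 - 10*p^3 - 2*p^2 + 4*p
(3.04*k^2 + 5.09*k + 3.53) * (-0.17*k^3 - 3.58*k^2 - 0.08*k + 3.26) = -0.5168*k^5 - 11.7485*k^4 - 19.0655*k^3 - 3.1342*k^2 + 16.311*k + 11.5078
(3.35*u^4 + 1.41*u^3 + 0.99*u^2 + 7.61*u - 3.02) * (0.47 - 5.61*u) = -18.7935*u^5 - 6.3356*u^4 - 4.8912*u^3 - 42.2268*u^2 + 20.5189*u - 1.4194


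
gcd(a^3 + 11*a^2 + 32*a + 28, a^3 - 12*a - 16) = a^2 + 4*a + 4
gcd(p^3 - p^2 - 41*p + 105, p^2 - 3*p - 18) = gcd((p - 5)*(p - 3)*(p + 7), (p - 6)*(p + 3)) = 1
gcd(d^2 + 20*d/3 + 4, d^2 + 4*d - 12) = d + 6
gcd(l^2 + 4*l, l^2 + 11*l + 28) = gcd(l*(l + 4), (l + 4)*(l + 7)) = l + 4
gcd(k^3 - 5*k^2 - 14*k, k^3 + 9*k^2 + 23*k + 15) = 1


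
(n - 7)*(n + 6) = n^2 - n - 42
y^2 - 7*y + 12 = (y - 4)*(y - 3)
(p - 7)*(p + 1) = p^2 - 6*p - 7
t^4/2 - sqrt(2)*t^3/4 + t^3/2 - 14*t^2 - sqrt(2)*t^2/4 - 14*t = t*(t/2 + 1/2)*(t - 4*sqrt(2))*(t + 7*sqrt(2)/2)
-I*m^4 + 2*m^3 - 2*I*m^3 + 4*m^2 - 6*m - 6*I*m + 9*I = (m + 3)*(m - I)*(m + 3*I)*(-I*m + I)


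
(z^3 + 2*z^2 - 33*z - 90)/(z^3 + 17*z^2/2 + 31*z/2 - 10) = 2*(z^2 - 3*z - 18)/(2*z^2 + 7*z - 4)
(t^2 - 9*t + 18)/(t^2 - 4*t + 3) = (t - 6)/(t - 1)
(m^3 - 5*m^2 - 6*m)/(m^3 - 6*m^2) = (m + 1)/m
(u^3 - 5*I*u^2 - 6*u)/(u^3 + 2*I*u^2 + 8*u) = (u - 3*I)/(u + 4*I)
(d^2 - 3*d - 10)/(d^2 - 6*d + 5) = (d + 2)/(d - 1)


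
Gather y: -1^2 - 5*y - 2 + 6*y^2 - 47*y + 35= 6*y^2 - 52*y + 32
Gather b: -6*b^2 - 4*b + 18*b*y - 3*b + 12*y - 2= -6*b^2 + b*(18*y - 7) + 12*y - 2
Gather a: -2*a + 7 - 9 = -2*a - 2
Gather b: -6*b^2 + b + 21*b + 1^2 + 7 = -6*b^2 + 22*b + 8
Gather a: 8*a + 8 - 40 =8*a - 32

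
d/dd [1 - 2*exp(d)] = -2*exp(d)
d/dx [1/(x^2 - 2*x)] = 2*(1 - x)/(x^2*(x - 2)^2)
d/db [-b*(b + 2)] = -2*b - 2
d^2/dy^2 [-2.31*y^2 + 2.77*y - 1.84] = -4.62000000000000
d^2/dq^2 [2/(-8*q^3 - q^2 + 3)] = 4*(-4*q^2*(12*q + 1)^2 + (24*q + 1)*(8*q^3 + q^2 - 3))/(8*q^3 + q^2 - 3)^3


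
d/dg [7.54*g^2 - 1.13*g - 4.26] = 15.08*g - 1.13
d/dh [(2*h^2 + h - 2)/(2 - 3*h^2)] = (3*h^2 - 4*h + 2)/(9*h^4 - 12*h^2 + 4)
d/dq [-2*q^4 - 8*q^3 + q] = -8*q^3 - 24*q^2 + 1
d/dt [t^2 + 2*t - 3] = 2*t + 2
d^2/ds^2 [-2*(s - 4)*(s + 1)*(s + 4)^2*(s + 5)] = -40*s^3 - 240*s^2 - 156*s + 560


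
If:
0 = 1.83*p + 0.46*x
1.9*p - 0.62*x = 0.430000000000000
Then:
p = 0.10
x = -0.39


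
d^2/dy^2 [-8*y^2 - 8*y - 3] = -16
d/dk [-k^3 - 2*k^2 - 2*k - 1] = -3*k^2 - 4*k - 2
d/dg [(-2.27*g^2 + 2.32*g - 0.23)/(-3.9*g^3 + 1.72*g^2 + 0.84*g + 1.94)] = (-8.853*g^4 + 18.096*g^3 - 8.5882*g^2 - 8.0164*g + 4.694)/(15.21*g^6 - 13.416*g^5 - 3.5936*g^4 - 12.2424*g^3 + 7.3792*g^2 + 3.2592*g + 3.7636)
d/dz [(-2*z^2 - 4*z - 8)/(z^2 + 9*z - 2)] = 2*(-7*z^2 + 12*z + 40)/(z^4 + 18*z^3 + 77*z^2 - 36*z + 4)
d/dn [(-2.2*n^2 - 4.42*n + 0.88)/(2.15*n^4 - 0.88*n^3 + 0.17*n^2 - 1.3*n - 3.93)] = (9.46*n^5 + 26.573*n^4 - 15.3472*n^3 + 5.9346*n^2 + 16.9928*n + 18.5146)/(4.6225*n^8 - 3.784*n^7 + 1.5054*n^6 - 5.8892*n^5 - 14.5821*n^4 + 6.4748*n^3 + 0.3538*n^2 + 10.218*n + 15.4449)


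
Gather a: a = a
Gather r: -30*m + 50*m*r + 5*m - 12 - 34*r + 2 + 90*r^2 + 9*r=-25*m + 90*r^2 + r*(50*m - 25) - 10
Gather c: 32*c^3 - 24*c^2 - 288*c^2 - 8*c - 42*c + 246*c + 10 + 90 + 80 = 32*c^3 - 312*c^2 + 196*c + 180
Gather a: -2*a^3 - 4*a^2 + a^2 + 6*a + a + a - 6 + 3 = -2*a^3 - 3*a^2 + 8*a - 3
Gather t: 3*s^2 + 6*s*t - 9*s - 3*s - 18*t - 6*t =3*s^2 - 12*s + t*(6*s - 24)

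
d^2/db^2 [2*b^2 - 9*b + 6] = 4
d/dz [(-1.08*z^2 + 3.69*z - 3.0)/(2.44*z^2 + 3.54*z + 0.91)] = (-12.8268*z^2 + 12.6744*z + 13.9779)/(5.9536*z^4 + 17.2752*z^3 + 16.9724*z^2 + 6.4428*z + 0.8281)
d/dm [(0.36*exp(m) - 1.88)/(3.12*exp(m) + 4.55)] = 7.5036*exp(m)/(3.12*exp(m) + 4.55)^2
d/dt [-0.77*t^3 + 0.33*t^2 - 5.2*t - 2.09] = -2.31*t^2 + 0.66*t - 5.2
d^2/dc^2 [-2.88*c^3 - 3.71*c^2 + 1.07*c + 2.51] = -17.28*c - 7.42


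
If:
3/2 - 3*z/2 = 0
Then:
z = 1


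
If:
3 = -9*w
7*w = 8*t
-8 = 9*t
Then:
No Solution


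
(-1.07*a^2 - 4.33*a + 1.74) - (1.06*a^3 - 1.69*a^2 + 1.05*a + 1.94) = -1.06*a^3 + 0.62*a^2 - 5.38*a - 0.2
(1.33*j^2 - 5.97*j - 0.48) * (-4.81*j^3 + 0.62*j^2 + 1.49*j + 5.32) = -6.3973*j^5 + 29.5403*j^4 + 0.5891*j^3 - 2.1173*j^2 - 32.4756*j - 2.5536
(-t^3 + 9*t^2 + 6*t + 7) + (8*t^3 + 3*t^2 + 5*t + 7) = 7*t^3 + 12*t^2 + 11*t + 14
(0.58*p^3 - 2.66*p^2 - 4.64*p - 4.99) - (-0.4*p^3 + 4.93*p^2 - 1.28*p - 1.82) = 0.98*p^3 - 7.59*p^2 - 3.36*p - 3.17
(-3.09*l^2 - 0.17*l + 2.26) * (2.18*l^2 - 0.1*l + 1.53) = -6.7362*l^4 - 0.0616*l^3 + 0.216100000000001*l^2 - 0.4861*l + 3.4578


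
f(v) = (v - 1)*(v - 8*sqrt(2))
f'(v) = 2*v - 8*sqrt(2) - 1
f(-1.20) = 27.53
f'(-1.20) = -14.71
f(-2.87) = 54.89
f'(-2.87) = -18.05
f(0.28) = 7.94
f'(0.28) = -11.75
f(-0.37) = 16.01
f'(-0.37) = -13.05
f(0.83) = 1.78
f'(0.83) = -10.65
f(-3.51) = 66.85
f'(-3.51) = -19.33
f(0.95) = 0.52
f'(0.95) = -10.41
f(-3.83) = 73.14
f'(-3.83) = -19.97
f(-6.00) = 121.20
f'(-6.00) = -24.31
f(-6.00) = 121.20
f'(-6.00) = -24.31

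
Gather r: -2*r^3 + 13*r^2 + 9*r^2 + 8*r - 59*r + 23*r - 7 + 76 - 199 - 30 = -2*r^3 + 22*r^2 - 28*r - 160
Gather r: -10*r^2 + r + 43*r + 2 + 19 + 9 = -10*r^2 + 44*r + 30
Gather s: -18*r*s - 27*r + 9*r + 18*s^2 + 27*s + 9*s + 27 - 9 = -18*r + 18*s^2 + s*(36 - 18*r) + 18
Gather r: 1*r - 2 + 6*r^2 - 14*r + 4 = 6*r^2 - 13*r + 2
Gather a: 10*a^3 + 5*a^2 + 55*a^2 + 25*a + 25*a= 10*a^3 + 60*a^2 + 50*a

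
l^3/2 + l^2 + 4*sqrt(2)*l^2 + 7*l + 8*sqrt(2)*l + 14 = (l/2 + sqrt(2)/2)*(l + 2)*(l + 7*sqrt(2))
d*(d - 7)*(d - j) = d^3 - d^2*j - 7*d^2 + 7*d*j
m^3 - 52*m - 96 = (m - 8)*(m + 2)*(m + 6)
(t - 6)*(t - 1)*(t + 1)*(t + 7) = t^4 + t^3 - 43*t^2 - t + 42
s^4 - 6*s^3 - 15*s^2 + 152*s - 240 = (s - 4)^2*(s - 3)*(s + 5)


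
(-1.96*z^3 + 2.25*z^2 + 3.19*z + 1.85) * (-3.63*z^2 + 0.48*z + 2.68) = 7.1148*z^5 - 9.1083*z^4 - 15.7525*z^3 + 0.8457*z^2 + 9.4372*z + 4.958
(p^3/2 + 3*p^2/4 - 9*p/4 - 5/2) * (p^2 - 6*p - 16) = p^5/2 - 9*p^4/4 - 59*p^3/4 - p^2 + 51*p + 40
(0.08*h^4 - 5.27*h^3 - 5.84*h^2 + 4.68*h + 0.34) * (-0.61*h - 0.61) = -0.0488*h^5 + 3.1659*h^4 + 6.7771*h^3 + 0.7076*h^2 - 3.0622*h - 0.2074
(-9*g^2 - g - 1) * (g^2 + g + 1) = -9*g^4 - 10*g^3 - 11*g^2 - 2*g - 1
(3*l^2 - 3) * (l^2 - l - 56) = 3*l^4 - 3*l^3 - 171*l^2 + 3*l + 168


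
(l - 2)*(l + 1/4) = l^2 - 7*l/4 - 1/2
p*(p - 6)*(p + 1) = p^3 - 5*p^2 - 6*p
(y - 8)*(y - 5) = y^2 - 13*y + 40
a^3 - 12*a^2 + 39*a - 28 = (a - 7)*(a - 4)*(a - 1)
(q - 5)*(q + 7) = q^2 + 2*q - 35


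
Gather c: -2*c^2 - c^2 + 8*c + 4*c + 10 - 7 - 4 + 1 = -3*c^2 + 12*c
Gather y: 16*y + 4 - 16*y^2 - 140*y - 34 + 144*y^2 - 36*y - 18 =128*y^2 - 160*y - 48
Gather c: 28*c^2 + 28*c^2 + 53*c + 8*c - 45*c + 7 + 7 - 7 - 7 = 56*c^2 + 16*c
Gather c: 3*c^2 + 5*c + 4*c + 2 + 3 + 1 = 3*c^2 + 9*c + 6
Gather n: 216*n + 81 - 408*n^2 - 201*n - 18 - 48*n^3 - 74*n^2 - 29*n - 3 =-48*n^3 - 482*n^2 - 14*n + 60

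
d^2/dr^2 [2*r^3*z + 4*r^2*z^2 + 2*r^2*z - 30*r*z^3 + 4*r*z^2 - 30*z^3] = 4*z*(3*r + 2*z + 1)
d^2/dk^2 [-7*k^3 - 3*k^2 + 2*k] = -42*k - 6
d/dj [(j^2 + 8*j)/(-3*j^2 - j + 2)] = (23*j^2 + 4*j + 16)/(9*j^4 + 6*j^3 - 11*j^2 - 4*j + 4)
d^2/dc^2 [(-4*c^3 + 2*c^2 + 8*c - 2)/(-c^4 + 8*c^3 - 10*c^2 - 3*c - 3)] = 4*(2*c^9 - 3*c^8 - 60*c^7 + 330*c^6 - 918*c^5 + 1722*c^4 - 1190*c^3 - 222*c^2 + 576*c + 6)/(c^12 - 24*c^11 + 222*c^10 - 983*c^9 + 2085*c^8 - 1788*c^7 + 343*c^6 - 702*c^5 + 765*c^4 + 351*c^3 + 351*c^2 + 81*c + 27)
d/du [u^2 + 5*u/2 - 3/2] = 2*u + 5/2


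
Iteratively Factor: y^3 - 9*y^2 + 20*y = (y - 5)*(y^2 - 4*y) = y*(y - 5)*(y - 4)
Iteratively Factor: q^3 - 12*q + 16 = (q + 4)*(q^2 - 4*q + 4) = (q - 2)*(q + 4)*(q - 2)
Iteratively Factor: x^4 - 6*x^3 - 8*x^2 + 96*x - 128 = (x - 4)*(x^3 - 2*x^2 - 16*x + 32) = (x - 4)*(x - 2)*(x^2 - 16) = (x - 4)*(x - 2)*(x + 4)*(x - 4)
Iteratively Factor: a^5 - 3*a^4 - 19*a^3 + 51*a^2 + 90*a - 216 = (a - 4)*(a^4 + a^3 - 15*a^2 - 9*a + 54) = (a - 4)*(a - 2)*(a^3 + 3*a^2 - 9*a - 27) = (a - 4)*(a - 3)*(a - 2)*(a^2 + 6*a + 9) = (a - 4)*(a - 3)*(a - 2)*(a + 3)*(a + 3)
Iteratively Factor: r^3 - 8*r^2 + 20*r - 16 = (r - 4)*(r^2 - 4*r + 4) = (r - 4)*(r - 2)*(r - 2)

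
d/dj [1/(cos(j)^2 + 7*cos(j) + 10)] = (2*cos(j) + 7)*sin(j)/(cos(j)^2 + 7*cos(j) + 10)^2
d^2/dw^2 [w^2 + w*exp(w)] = w*exp(w) + 2*exp(w) + 2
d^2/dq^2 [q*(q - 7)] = 2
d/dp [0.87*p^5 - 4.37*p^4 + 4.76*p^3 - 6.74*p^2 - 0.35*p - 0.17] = 4.35*p^4 - 17.48*p^3 + 14.28*p^2 - 13.48*p - 0.35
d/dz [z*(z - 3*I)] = 2*z - 3*I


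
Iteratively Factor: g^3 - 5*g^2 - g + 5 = (g - 5)*(g^2 - 1) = (g - 5)*(g + 1)*(g - 1)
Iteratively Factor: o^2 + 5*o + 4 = (o + 4)*(o + 1)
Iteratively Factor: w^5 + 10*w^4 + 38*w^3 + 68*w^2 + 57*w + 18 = (w + 1)*(w^4 + 9*w^3 + 29*w^2 + 39*w + 18) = (w + 1)*(w + 2)*(w^3 + 7*w^2 + 15*w + 9) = (w + 1)*(w + 2)*(w + 3)*(w^2 + 4*w + 3) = (w + 1)^2*(w + 2)*(w + 3)*(w + 3)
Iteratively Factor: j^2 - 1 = (j - 1)*(j + 1)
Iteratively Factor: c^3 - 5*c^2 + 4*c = (c - 4)*(c^2 - c) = c*(c - 4)*(c - 1)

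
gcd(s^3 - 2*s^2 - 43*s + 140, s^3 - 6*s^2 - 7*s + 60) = s^2 - 9*s + 20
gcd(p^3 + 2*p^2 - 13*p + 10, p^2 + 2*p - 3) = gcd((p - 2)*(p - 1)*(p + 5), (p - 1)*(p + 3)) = p - 1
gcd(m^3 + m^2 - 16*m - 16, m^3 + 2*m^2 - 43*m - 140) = m + 4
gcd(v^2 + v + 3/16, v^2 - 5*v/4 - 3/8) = v + 1/4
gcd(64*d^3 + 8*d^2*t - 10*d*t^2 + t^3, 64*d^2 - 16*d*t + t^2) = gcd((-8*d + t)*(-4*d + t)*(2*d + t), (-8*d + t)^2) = -8*d + t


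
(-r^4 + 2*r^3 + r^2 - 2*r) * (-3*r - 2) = 3*r^5 - 4*r^4 - 7*r^3 + 4*r^2 + 4*r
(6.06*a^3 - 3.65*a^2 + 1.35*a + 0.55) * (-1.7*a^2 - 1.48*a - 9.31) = -10.302*a^5 - 2.7638*a^4 - 53.3116*a^3 + 31.0485*a^2 - 13.3825*a - 5.1205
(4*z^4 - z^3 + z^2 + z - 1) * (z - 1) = 4*z^5 - 5*z^4 + 2*z^3 - 2*z + 1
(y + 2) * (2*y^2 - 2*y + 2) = 2*y^3 + 2*y^2 - 2*y + 4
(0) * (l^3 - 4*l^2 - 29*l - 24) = 0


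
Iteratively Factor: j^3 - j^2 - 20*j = (j - 5)*(j^2 + 4*j) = (j - 5)*(j + 4)*(j)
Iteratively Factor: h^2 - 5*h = (h - 5)*(h)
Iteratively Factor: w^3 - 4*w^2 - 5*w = (w + 1)*(w^2 - 5*w) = (w - 5)*(w + 1)*(w)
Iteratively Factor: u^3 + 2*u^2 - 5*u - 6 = (u + 1)*(u^2 + u - 6) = (u - 2)*(u + 1)*(u + 3)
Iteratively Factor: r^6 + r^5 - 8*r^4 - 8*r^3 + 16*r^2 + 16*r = (r + 1)*(r^5 - 8*r^3 + 16*r) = r*(r + 1)*(r^4 - 8*r^2 + 16) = r*(r + 1)*(r + 2)*(r^3 - 2*r^2 - 4*r + 8) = r*(r + 1)*(r + 2)^2*(r^2 - 4*r + 4) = r*(r - 2)*(r + 1)*(r + 2)^2*(r - 2)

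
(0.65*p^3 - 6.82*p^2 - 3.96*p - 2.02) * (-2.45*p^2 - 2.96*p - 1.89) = -1.5925*p^5 + 14.785*p^4 + 28.6607*p^3 + 29.5604*p^2 + 13.4636*p + 3.8178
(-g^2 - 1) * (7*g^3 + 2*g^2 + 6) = -7*g^5 - 2*g^4 - 7*g^3 - 8*g^2 - 6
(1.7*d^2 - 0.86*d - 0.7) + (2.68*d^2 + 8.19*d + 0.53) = 4.38*d^2 + 7.33*d - 0.17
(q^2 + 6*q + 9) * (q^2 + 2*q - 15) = q^4 + 8*q^3 + 6*q^2 - 72*q - 135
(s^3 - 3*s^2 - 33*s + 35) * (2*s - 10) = 2*s^4 - 16*s^3 - 36*s^2 + 400*s - 350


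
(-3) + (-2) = -5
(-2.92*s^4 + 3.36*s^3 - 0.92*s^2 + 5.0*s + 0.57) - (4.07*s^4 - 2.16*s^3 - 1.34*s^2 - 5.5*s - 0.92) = -6.99*s^4 + 5.52*s^3 + 0.42*s^2 + 10.5*s + 1.49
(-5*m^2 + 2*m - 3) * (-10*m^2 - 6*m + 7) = 50*m^4 + 10*m^3 - 17*m^2 + 32*m - 21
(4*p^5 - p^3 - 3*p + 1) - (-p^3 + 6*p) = 4*p^5 - 9*p + 1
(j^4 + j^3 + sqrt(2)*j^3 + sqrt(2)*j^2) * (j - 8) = j^5 - 7*j^4 + sqrt(2)*j^4 - 7*sqrt(2)*j^3 - 8*j^3 - 8*sqrt(2)*j^2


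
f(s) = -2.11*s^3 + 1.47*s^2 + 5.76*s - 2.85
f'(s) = -6.33*s^2 + 2.94*s + 5.76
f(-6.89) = 717.39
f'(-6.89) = -314.99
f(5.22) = -232.85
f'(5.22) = -151.38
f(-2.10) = 11.08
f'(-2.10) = -28.33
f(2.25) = -6.48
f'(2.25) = -19.67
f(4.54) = -143.85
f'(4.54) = -111.36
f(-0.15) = -3.67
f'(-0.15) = 5.18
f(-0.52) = -5.15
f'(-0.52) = 2.52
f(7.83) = -880.53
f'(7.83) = -359.31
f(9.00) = -1370.13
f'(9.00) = -480.51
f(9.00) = -1370.13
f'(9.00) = -480.51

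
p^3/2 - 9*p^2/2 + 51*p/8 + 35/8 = (p/2 + 1/4)*(p - 7)*(p - 5/2)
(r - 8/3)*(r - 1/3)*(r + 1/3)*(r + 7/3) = r^4 - r^3/3 - 19*r^2/3 + r/27 + 56/81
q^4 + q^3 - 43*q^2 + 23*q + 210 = (q - 5)*(q - 3)*(q + 2)*(q + 7)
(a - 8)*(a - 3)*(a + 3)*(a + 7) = a^4 - a^3 - 65*a^2 + 9*a + 504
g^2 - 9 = (g - 3)*(g + 3)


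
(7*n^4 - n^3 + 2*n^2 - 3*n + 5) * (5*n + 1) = 35*n^5 + 2*n^4 + 9*n^3 - 13*n^2 + 22*n + 5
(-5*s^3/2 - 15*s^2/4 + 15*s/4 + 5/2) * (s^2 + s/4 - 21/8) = -5*s^5/2 - 35*s^4/8 + 75*s^3/8 + 425*s^2/32 - 295*s/32 - 105/16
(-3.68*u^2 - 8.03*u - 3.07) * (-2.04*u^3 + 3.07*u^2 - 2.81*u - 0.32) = 7.5072*u^5 + 5.0836*u^4 - 8.0485*u^3 + 14.317*u^2 + 11.1963*u + 0.9824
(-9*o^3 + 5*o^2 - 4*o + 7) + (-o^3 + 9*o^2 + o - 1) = -10*o^3 + 14*o^2 - 3*o + 6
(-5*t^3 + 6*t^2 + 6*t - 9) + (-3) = -5*t^3 + 6*t^2 + 6*t - 12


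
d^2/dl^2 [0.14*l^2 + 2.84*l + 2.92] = 0.280000000000000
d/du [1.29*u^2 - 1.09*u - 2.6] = 2.58*u - 1.09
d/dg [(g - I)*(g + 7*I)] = 2*g + 6*I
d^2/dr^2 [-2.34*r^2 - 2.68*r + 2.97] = -4.68000000000000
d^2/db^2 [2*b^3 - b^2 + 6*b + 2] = 12*b - 2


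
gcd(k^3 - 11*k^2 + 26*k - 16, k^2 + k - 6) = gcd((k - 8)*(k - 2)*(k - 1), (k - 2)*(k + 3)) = k - 2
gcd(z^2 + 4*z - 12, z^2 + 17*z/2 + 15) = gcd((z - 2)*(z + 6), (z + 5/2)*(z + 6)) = z + 6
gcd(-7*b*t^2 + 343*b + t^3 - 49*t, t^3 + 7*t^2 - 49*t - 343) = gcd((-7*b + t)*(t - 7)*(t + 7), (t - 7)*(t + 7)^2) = t^2 - 49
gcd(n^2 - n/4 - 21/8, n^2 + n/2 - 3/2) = n + 3/2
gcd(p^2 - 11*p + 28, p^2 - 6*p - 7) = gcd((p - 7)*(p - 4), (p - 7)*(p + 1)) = p - 7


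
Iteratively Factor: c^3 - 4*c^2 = (c)*(c^2 - 4*c) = c^2*(c - 4)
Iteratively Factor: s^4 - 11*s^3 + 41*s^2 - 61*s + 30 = (s - 3)*(s^3 - 8*s^2 + 17*s - 10) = (s - 3)*(s - 1)*(s^2 - 7*s + 10) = (s - 5)*(s - 3)*(s - 1)*(s - 2)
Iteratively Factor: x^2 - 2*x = (x)*(x - 2)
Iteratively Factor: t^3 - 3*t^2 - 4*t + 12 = (t + 2)*(t^2 - 5*t + 6) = (t - 2)*(t + 2)*(t - 3)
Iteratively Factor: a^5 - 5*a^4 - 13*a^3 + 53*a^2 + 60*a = (a + 3)*(a^4 - 8*a^3 + 11*a^2 + 20*a) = a*(a + 3)*(a^3 - 8*a^2 + 11*a + 20) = a*(a - 5)*(a + 3)*(a^2 - 3*a - 4) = a*(a - 5)*(a + 1)*(a + 3)*(a - 4)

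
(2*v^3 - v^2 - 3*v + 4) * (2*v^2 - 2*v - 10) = 4*v^5 - 6*v^4 - 24*v^3 + 24*v^2 + 22*v - 40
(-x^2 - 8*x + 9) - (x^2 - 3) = -2*x^2 - 8*x + 12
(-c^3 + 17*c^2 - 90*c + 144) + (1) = -c^3 + 17*c^2 - 90*c + 145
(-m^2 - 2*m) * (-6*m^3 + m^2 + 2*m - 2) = 6*m^5 + 11*m^4 - 4*m^3 - 2*m^2 + 4*m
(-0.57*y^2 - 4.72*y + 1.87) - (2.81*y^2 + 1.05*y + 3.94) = -3.38*y^2 - 5.77*y - 2.07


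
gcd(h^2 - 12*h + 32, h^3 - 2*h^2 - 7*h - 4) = h - 4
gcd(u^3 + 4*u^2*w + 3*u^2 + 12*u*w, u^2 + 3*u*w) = u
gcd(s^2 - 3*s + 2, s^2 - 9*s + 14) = s - 2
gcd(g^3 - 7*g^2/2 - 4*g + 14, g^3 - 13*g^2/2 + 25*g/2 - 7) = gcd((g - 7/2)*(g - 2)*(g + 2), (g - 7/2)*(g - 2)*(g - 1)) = g^2 - 11*g/2 + 7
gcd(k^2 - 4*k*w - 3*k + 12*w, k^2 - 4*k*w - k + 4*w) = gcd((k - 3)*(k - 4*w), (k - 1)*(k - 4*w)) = -k + 4*w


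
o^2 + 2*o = o*(o + 2)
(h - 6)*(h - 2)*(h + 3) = h^3 - 5*h^2 - 12*h + 36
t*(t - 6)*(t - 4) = t^3 - 10*t^2 + 24*t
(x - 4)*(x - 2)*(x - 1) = x^3 - 7*x^2 + 14*x - 8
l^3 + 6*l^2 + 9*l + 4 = (l + 1)^2*(l + 4)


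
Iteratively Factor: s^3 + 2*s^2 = (s + 2)*(s^2) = s*(s + 2)*(s)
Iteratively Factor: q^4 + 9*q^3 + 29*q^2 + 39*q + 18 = (q + 3)*(q^3 + 6*q^2 + 11*q + 6) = (q + 2)*(q + 3)*(q^2 + 4*q + 3) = (q + 2)*(q + 3)^2*(q + 1)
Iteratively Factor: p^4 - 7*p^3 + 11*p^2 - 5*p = (p - 5)*(p^3 - 2*p^2 + p) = (p - 5)*(p - 1)*(p^2 - p) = (p - 5)*(p - 1)^2*(p)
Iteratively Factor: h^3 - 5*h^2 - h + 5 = (h - 1)*(h^2 - 4*h - 5) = (h - 1)*(h + 1)*(h - 5)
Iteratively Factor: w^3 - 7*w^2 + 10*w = (w - 5)*(w^2 - 2*w) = (w - 5)*(w - 2)*(w)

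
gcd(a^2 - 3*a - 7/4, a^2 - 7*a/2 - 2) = a + 1/2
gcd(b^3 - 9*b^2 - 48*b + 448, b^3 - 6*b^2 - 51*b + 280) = b^2 - b - 56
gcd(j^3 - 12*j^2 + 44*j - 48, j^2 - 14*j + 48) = j - 6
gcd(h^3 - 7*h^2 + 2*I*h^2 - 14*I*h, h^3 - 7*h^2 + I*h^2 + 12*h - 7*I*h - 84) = h - 7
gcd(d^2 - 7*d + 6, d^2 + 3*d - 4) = d - 1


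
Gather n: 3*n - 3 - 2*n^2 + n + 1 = -2*n^2 + 4*n - 2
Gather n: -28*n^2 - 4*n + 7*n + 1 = -28*n^2 + 3*n + 1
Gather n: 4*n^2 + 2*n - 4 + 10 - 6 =4*n^2 + 2*n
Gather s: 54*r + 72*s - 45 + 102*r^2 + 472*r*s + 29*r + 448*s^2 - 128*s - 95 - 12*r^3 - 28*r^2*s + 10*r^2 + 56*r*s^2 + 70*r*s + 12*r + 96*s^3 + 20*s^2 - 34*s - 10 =-12*r^3 + 112*r^2 + 95*r + 96*s^3 + s^2*(56*r + 468) + s*(-28*r^2 + 542*r - 90) - 150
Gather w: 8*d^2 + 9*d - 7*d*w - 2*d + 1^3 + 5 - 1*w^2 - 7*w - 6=8*d^2 + 7*d - w^2 + w*(-7*d - 7)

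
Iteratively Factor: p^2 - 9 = (p - 3)*(p + 3)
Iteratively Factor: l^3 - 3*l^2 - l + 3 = (l - 1)*(l^2 - 2*l - 3) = (l - 1)*(l + 1)*(l - 3)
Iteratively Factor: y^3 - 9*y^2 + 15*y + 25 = (y - 5)*(y^2 - 4*y - 5) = (y - 5)^2*(y + 1)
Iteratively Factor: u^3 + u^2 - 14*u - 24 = (u - 4)*(u^2 + 5*u + 6) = (u - 4)*(u + 2)*(u + 3)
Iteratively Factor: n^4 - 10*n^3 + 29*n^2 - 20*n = (n - 5)*(n^3 - 5*n^2 + 4*n) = (n - 5)*(n - 1)*(n^2 - 4*n) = n*(n - 5)*(n - 1)*(n - 4)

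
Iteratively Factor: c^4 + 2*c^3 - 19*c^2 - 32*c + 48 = (c - 1)*(c^3 + 3*c^2 - 16*c - 48) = (c - 1)*(c + 4)*(c^2 - c - 12) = (c - 4)*(c - 1)*(c + 4)*(c + 3)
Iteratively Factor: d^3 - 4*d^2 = (d)*(d^2 - 4*d) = d*(d - 4)*(d)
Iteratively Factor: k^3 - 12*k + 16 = (k - 2)*(k^2 + 2*k - 8) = (k - 2)*(k + 4)*(k - 2)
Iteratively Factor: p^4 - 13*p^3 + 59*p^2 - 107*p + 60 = (p - 1)*(p^3 - 12*p^2 + 47*p - 60) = (p - 5)*(p - 1)*(p^2 - 7*p + 12) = (p - 5)*(p - 3)*(p - 1)*(p - 4)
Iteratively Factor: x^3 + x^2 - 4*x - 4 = (x + 1)*(x^2 - 4) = (x - 2)*(x + 1)*(x + 2)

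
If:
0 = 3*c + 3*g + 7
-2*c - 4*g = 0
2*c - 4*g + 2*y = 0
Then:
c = -14/3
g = 7/3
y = 28/3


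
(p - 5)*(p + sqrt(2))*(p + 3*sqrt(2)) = p^3 - 5*p^2 + 4*sqrt(2)*p^2 - 20*sqrt(2)*p + 6*p - 30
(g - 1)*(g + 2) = g^2 + g - 2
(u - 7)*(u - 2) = u^2 - 9*u + 14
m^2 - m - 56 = (m - 8)*(m + 7)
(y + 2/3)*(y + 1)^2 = y^3 + 8*y^2/3 + 7*y/3 + 2/3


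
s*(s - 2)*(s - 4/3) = s^3 - 10*s^2/3 + 8*s/3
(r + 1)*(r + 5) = r^2 + 6*r + 5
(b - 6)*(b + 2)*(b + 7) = b^3 + 3*b^2 - 40*b - 84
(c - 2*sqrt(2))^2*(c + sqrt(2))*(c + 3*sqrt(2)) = c^4 - 18*c^2 + 8*sqrt(2)*c + 48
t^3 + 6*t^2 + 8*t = t*(t + 2)*(t + 4)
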